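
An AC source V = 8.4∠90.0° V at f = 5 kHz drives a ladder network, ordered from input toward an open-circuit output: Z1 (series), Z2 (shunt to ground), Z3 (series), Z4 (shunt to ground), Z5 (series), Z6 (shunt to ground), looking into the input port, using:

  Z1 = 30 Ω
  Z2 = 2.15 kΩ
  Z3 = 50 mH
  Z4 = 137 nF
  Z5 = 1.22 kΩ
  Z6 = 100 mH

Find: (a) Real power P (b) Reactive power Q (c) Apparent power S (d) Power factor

Step 1 — Angular frequency: ω = 2π·f = 2π·5000 = 3.142e+04 rad/s.
Step 2 — Component impedances:
  Z1: Z = R = 30 Ω
  Z2: Z = R = 2150 Ω
  Z3: Z = jωL = j·3.142e+04·0.05 = 0 + j1571 Ω
  Z4: Z = 1/(jωC) = -j/(ω·C) = 0 - j232.3 Ω
  Z5: Z = R = 1220 Ω
  Z6: Z = jωL = j·3.142e+04·0.1 = 0 + j3142 Ω
Step 3 — Ladder network (open output): work backward from the far end, alternating series and parallel combinations. Z_in = 622.5 + j955.3 Ω = 1140∠56.9° Ω.
Step 4 — Source phasor: V = 8.4∠90.0° V = 0 + j8.4 V.
Step 5 — Current: I = V / Z = 0.006173 + j0.004022 A = 0.007367∠33.1° A.
Step 6 — Complex power: S = V·I* = 0.03379 + j0.05185 VA.
Step 7 — Real power: P = Re(S) = 0.03379 W.
Step 8 — Reactive power: Q = Im(S) = 0.05185 VAR.
Step 9 — Apparent power: |S| = 0.06189 VA.
Step 10 — Power factor: PF = P/|S| = 0.5459 (lagging).

(a) P = 0.03379 W  (b) Q = 0.05185 VAR  (c) S = 0.06189 VA  (d) PF = 0.5459 (lagging)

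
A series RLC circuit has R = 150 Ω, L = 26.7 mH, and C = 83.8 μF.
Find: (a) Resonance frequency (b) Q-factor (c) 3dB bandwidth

Step 1 — Resonance condition Im(Z)=0 gives ω₀ = 1/√(LC).
Step 2 — ω₀ = 1/√(0.0267·8.38e-05) = 668.5 rad/s.
Step 3 — f₀ = ω₀/(2π) = 106.4 Hz.
Step 4 — Series Q: Q = ω₀L/R = 668.5·0.0267/150 = 0.119.
Step 5 — 3dB bandwidth: Δω = ω₀/Q = 5618 rad/s; BW = Δω/(2π) = 894.1 Hz.

(a) f₀ = 106.4 Hz  (b) Q = 0.119  (c) BW = 894.1 Hz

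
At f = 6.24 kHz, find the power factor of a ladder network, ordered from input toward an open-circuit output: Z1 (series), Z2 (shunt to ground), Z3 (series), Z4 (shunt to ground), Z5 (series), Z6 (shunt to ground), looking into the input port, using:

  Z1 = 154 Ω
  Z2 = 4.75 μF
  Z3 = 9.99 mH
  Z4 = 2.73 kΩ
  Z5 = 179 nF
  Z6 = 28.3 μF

Step 1 — Angular frequency: ω = 2π·f = 2π·6240 = 3.921e+04 rad/s.
Step 2 — Component impedances:
  Z1: Z = R = 154 Ω
  Z2: Z = 1/(jωC) = -j/(ω·C) = 0 - j5.37 Ω
  Z3: Z = jωL = j·3.921e+04·0.00999 = 0 + j391.7 Ω
  Z4: Z = R = 2730 Ω
  Z5: Z = 1/(jωC) = -j/(ω·C) = 0 - j142.5 Ω
  Z6: Z = 1/(jωC) = -j/(ω·C) = 0 - j0.9013 Ω
Step 3 — Ladder network (open output): work backward from the far end, alternating series and parallel combinations. Z_in = 154 - j5.488 Ω = 154.1∠-2.0° Ω.
Step 4 — Power factor: PF = cos(φ) = Re(Z)/|Z| = 154/154.1 = 0.9994.
Step 5 — Type: Im(Z) = -5.488 ⇒ leading (phase φ = -2.0°).

PF = 0.9994 (leading, φ = -2.0°)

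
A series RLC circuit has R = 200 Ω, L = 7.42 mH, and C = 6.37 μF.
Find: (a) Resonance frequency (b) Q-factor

Step 1 — Resonance condition Im(Z)=0 gives ω₀ = 1/√(LC).
Step 2 — ω₀ = 1/√(0.00742·6.37e-06) = 4600 rad/s.
Step 3 — f₀ = ω₀/(2π) = 732.1 Hz.
Step 4 — Series Q: Q = ω₀L/R = 4600·0.00742/200 = 0.1706.

(a) f₀ = 732.1 Hz  (b) Q = 0.1706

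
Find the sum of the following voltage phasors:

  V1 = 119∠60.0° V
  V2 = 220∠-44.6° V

Step 1 — Convert each phasor to rectangular form:
  V1 = 119·(cos(60.0°) + j·sin(60.0°)) = 59.5 + j103.1 V
  V2 = 220·(cos(-44.6°) + j·sin(-44.6°)) = 156.6 - j154.5 V
Step 2 — Sum components: V_total = 216.1 - j51.42 V.
Step 3 — Convert to polar: |V_total| = 222.2 V, ∠V_total = -13.4°.

V_total = 222.2∠-13.4° V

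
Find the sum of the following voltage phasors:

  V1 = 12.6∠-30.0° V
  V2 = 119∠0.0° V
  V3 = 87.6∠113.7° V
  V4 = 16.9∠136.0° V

Step 1 — Convert each phasor to rectangular form:
  V1 = 12.6·(cos(-30.0°) + j·sin(-30.0°)) = 10.91 - j6.3 V
  V2 = 119·(cos(0.0°) + j·sin(0.0°)) = 119 V
  V3 = 87.6·(cos(113.7°) + j·sin(113.7°)) = -35.21 + j80.21 V
  V4 = 16.9·(cos(136.0°) + j·sin(136.0°)) = -12.16 + j11.74 V
Step 2 — Sum components: V_total = 82.54 + j85.65 V.
Step 3 — Convert to polar: |V_total| = 119 V, ∠V_total = 46.1°.

V_total = 119∠46.1° V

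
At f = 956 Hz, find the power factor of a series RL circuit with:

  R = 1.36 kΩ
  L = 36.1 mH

Step 1 — Angular frequency: ω = 2π·f = 2π·956 = 6007 rad/s.
Step 2 — Component impedances:
  R: Z = R = 1360 Ω
  L: Z = jωL = j·6007·0.0361 = 0 + j216.8 Ω
Step 3 — Series combination: Z_total = R + L = 1360 + j216.8 Ω = 1377∠9.1° Ω.
Step 4 — Power factor: PF = cos(φ) = Re(Z)/|Z| = 1360/1377.2 = 0.9875.
Step 5 — Type: Im(Z) = 216.8 ⇒ lagging (phase φ = 9.1°).

PF = 0.9875 (lagging, φ = 9.1°)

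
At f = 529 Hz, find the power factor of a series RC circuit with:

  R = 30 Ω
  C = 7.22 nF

Step 1 — Angular frequency: ω = 2π·f = 2π·529 = 3324 rad/s.
Step 2 — Component impedances:
  R: Z = R = 30 Ω
  C: Z = 1/(jωC) = -j/(ω·C) = 0 - j4.167e+04 Ω
Step 3 — Series combination: Z_total = R + C = 30 - j4.167e+04 Ω = 4.167e+04∠-90.0° Ω.
Step 4 — Power factor: PF = cos(φ) = Re(Z)/|Z| = 30/4.167e+04 = 0.0007199.
Step 5 — Type: Im(Z) = -4.167e+04 ⇒ leading (phase φ = -90.0°).

PF = 0.0007199 (leading, φ = -90.0°)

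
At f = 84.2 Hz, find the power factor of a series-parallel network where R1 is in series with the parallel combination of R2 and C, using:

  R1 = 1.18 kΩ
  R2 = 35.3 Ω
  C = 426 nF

Step 1 — Angular frequency: ω = 2π·f = 2π·84.2 = 529 rad/s.
Step 2 — Component impedances:
  R1: Z = R = 1180 Ω
  R2: Z = R = 35.3 Ω
  C: Z = 1/(jωC) = -j/(ω·C) = 0 - j4437 Ω
Step 3 — Parallel branch: R2 || C = 1/(1/R2 + 1/C) = 35.3 - j0.2808 Ω.
Step 4 — Series with R1: Z_total = R1 + (R2 || C) = 1215 - j0.2808 Ω = 1215∠-0.0° Ω.
Step 5 — Power factor: PF = cos(φ) = Re(Z)/|Z| = 1215/1215 = 1.
Step 6 — Type: Im(Z) = -0.2808 ⇒ leading (phase φ = -0.0°).

PF = 1 (leading, φ = -0.0°)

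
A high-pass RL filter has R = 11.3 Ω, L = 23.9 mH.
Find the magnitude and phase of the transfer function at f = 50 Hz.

Step 1 — Angular frequency: ω = 2π·50 = 314.2 rad/s.
Step 2 — Transfer function: H(jω) = jωL/(R + jωL).
Step 3 — Numerator jωL = j·7.508; denominator R + jωL = 11.3 + j7.508.
Step 4 — H = 0.3063 + j0.4609.
Step 5 — Magnitude: |H| = 0.5534 (-5.1 dB); phase: φ = 56.4°.

|H| = 0.5534 (-5.1 dB), φ = 56.4°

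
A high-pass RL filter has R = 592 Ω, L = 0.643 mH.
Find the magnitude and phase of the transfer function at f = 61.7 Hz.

Step 1 — Angular frequency: ω = 2π·61.7 = 387.7 rad/s.
Step 2 — Transfer function: H(jω) = jωL/(R + jωL).
Step 3 — Numerator jωL = j·0.2493; denominator R + jωL = 592 + j0.2493.
Step 4 — H = 1.773e-07 + j0.0004211.
Step 5 — Magnitude: |H| = 0.0004211 (-67.5 dB); phase: φ = 90.0°.

|H| = 0.0004211 (-67.5 dB), φ = 90.0°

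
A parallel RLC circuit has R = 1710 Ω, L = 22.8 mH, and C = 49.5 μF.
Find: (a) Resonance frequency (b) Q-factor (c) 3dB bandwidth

Step 1 — Resonance: ω₀ = 1/√(LC) = 1/√(0.0228·4.95e-05) = 941.3 rad/s.
Step 2 — f₀ = ω₀/(2π) = 149.8 Hz.
Step 3 — Parallel Q: Q = R/(ω₀L) = 1710/(941.3·0.0228) = 79.68.
Step 4 — Bandwidth: Δω = ω₀/Q = 11.81 rad/s; BW = Δω/(2π) = 1.88 Hz.

(a) f₀ = 149.8 Hz  (b) Q = 79.68  (c) BW = 1.88 Hz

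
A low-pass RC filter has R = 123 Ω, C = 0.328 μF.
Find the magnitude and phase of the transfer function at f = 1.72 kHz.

Step 1 — Angular frequency: ω = 2π·1720 = 1.081e+04 rad/s.
Step 2 — Transfer function: H(jω) = 1/(1 + jωRC).
Step 3 — Denominator: 1 + jωRC = 1 + j·1.081e+04·123·3.28e-07 = 1 + j0.436.
Step 4 — H = 0.8403 - j0.3664.
Step 5 — Magnitude: |H| = 0.9167 (-0.8 dB); phase: φ = -23.6°.

|H| = 0.9167 (-0.8 dB), φ = -23.6°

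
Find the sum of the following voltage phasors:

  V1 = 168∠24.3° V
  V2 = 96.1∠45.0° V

Step 1 — Convert each phasor to rectangular form:
  V1 = 168·(cos(24.3°) + j·sin(24.3°)) = 153.1 + j69.13 V
  V2 = 96.1·(cos(45.0°) + j·sin(45.0°)) = 67.95 + j67.95 V
Step 2 — Sum components: V_total = 221.1 + j137.1 V.
Step 3 — Convert to polar: |V_total| = 260.1 V, ∠V_total = 31.8°.

V_total = 260.1∠31.8° V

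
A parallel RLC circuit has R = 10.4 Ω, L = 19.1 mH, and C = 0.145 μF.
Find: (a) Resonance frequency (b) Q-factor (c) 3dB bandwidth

Step 1 — Resonance: ω₀ = 1/√(LC) = 1/√(0.0191·1.45e-07) = 1.9e+04 rad/s.
Step 2 — f₀ = ω₀/(2π) = 3024 Hz.
Step 3 — Parallel Q: Q = R/(ω₀L) = 10.4/(1.9e+04·0.0191) = 0.02866.
Step 4 — Bandwidth: Δω = ω₀/Q = 6.631e+05 rad/s; BW = Δω/(2π) = 1.055e+05 Hz.

(a) f₀ = 3024 Hz  (b) Q = 0.02866  (c) BW = 1.055e+05 Hz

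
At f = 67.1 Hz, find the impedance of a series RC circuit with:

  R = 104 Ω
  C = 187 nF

Step 1 — Angular frequency: ω = 2π·f = 2π·67.1 = 421.6 rad/s.
Step 2 — Component impedances:
  R: Z = R = 104 Ω
  C: Z = 1/(jωC) = -j/(ω·C) = 0 - j1.268e+04 Ω
Step 3 — Series combination: Z_total = R + C = 104 - j1.268e+04 Ω = 1.268e+04∠-89.5° Ω.

Z = 104 - j1.268e+04 Ω = 1.268e+04∠-89.5° Ω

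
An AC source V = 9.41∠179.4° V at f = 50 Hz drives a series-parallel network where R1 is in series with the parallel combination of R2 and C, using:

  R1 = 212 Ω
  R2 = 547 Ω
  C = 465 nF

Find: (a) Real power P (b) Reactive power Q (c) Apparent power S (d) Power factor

Step 1 — Angular frequency: ω = 2π·f = 2π·50 = 314.2 rad/s.
Step 2 — Component impedances:
  R1: Z = R = 212 Ω
  R2: Z = R = 547 Ω
  C: Z = 1/(jωC) = -j/(ω·C) = 0 - j6845 Ω
Step 3 — Parallel branch: R2 || C = 1/(1/R2 + 1/C) = 543.5 - j43.43 Ω.
Step 4 — Series with R1: Z_total = R1 + (R2 || C) = 755.5 - j43.43 Ω = 756.8∠-3.3° Ω.
Step 5 — Source phasor: V = 9.41∠179.4° V = -9.409 + j0.09854 V.
Step 6 — Current: I = V / Z = -0.01242 - j0.0005836 A = 0.01243∠-177.3° A.
Step 7 — Complex power: S = V·I* = 0.1168 - j0.006715 VA.
Step 8 — Real power: P = Re(S) = 0.1168 W.
Step 9 — Reactive power: Q = Im(S) = -0.006715 VAR.
Step 10 — Apparent power: |S| = 0.117 VA.
Step 11 — Power factor: PF = P/|S| = 0.9984 (leading).

(a) P = 0.1168 W  (b) Q = -0.006715 VAR  (c) S = 0.117 VA  (d) PF = 0.9984 (leading)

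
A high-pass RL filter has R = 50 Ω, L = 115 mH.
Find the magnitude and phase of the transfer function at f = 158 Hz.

Step 1 — Angular frequency: ω = 2π·158 = 992.7 rad/s.
Step 2 — Transfer function: H(jω) = jωL/(R + jωL).
Step 3 — Numerator jωL = j·114.2; denominator R + jωL = 50 + j114.2.
Step 4 — H = 0.8391 + j0.3675.
Step 5 — Magnitude: |H| = 0.916 (-0.8 dB); phase: φ = 23.7°.

|H| = 0.916 (-0.8 dB), φ = 23.7°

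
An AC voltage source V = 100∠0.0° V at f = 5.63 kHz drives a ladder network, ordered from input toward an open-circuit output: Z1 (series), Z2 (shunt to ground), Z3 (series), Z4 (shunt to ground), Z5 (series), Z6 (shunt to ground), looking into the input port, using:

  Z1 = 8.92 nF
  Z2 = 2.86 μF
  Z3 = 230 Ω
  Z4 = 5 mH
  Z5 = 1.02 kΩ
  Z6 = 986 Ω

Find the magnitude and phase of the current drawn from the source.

Step 1 — Angular frequency: ω = 2π·f = 2π·5630 = 3.537e+04 rad/s.
Step 2 — Component impedances:
  Z1: Z = 1/(jωC) = -j/(ω·C) = 0 - j3169 Ω
  Z2: Z = 1/(jωC) = -j/(ω·C) = 0 - j9.884 Ω
  Z3: Z = R = 230 Ω
  Z4: Z = jωL = j·3.537e+04·0.005 = 0 + j176.9 Ω
  Z5: Z = R = 1020 Ω
  Z6: Z = R = 986 Ω
Step 3 — Ladder network (open output): work backward from the far end, alternating series and parallel combinations. Z_in = 0.2735 - j3179 Ω = 3179∠-90.0° Ω.
Step 4 — Source phasor: V = 100∠0.0° V = 100 V.
Step 5 — Ohm's law: I = V / Z_total = (100) / (0.2735 - j3179) = 2.706e-06 + j0.03145 A.
Step 6 — Convert to polar: |I| = 0.03145 A, ∠I = 90.0°.

I = 0.03145∠90.0° A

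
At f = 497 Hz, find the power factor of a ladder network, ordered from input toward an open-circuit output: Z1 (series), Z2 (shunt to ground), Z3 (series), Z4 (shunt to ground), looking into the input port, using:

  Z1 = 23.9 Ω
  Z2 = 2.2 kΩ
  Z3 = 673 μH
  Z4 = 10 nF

Step 1 — Angular frequency: ω = 2π·f = 2π·497 = 3123 rad/s.
Step 2 — Component impedances:
  Z1: Z = R = 23.9 Ω
  Z2: Z = R = 2200 Ω
  Z3: Z = jωL = j·3123·0.000673 = 0 + j2.102 Ω
  Z4: Z = 1/(jωC) = -j/(ω·C) = 0 - j3.202e+04 Ω
Step 3 — Ladder network (open output): work backward from the far end, alternating series and parallel combinations. Z_in = 2214 - j150.4 Ω = 2219∠-3.9° Ω.
Step 4 — Power factor: PF = cos(φ) = Re(Z)/|Z| = 2214/2219 = 0.9977.
Step 5 — Type: Im(Z) = -150.4 ⇒ leading (phase φ = -3.9°).

PF = 0.9977 (leading, φ = -3.9°)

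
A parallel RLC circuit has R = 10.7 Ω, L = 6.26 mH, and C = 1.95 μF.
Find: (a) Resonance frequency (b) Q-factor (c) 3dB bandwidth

Step 1 — Resonance: ω₀ = 1/√(LC) = 1/√(0.00626·1.95e-06) = 9051 rad/s.
Step 2 — f₀ = ω₀/(2π) = 1441 Hz.
Step 3 — Parallel Q: Q = R/(ω₀L) = 10.7/(9051·0.00626) = 0.1888.
Step 4 — Bandwidth: Δω = ω₀/Q = 4.793e+04 rad/s; BW = Δω/(2π) = 7628 Hz.

(a) f₀ = 1441 Hz  (b) Q = 0.1888  (c) BW = 7628 Hz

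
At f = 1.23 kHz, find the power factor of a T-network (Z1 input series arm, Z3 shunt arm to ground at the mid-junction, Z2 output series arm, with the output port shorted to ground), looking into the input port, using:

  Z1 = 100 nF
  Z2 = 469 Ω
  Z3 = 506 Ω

Step 1 — Angular frequency: ω = 2π·f = 2π·1230 = 7728 rad/s.
Step 2 — Component impedances:
  Z1: Z = 1/(jωC) = -j/(ω·C) = 0 - j1294 Ω
  Z2: Z = R = 469 Ω
  Z3: Z = R = 506 Ω
Step 3 — With the output port shorted to ground, the output series arm Z2 runs from the junction to ground; the shunt arm Z3 also runs from the junction to ground. They appear in parallel: Z3 || Z2 = 243.4 Ω.
Step 4 — Series with input arm Z1: Z_in = Z1 + (Z3 || Z2) = 243.4 - j1294 Ω = 1317∠-79.3° Ω.
Step 5 — Power factor: PF = cos(φ) = Re(Z)/|Z| = 243.4/1316.6 = 0.1849.
Step 6 — Type: Im(Z) = -1294 ⇒ leading (phase φ = -79.3°).

PF = 0.1849 (leading, φ = -79.3°)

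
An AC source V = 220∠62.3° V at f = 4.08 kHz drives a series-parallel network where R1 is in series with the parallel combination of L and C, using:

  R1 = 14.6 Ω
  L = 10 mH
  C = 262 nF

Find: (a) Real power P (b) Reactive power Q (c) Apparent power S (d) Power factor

Step 1 — Angular frequency: ω = 2π·f = 2π·4080 = 2.564e+04 rad/s.
Step 2 — Component impedances:
  R1: Z = R = 14.6 Ω
  L: Z = jωL = j·2.564e+04·0.01 = 0 + j256.4 Ω
  C: Z = 1/(jωC) = -j/(ω·C) = 0 - j148.9 Ω
Step 3 — Parallel branch: L || C = 1/(1/L + 1/C) = 0 - j355.2 Ω.
Step 4 — Series with R1: Z_total = R1 + (L || C) = 14.6 - j355.2 Ω = 355.5∠-87.6° Ω.
Step 5 — Source phasor: V = 220∠62.3° V = 102.3 + j194.8 V.
Step 6 — Current: I = V / Z = -0.5357 + j0.31 A = 0.6189∠149.9° A.
Step 7 — Complex power: S = V·I* = 5.593 - j136 VA.
Step 8 — Real power: P = Re(S) = 5.593 W.
Step 9 — Reactive power: Q = Im(S) = -136 VAR.
Step 10 — Apparent power: |S| = 136.2 VA.
Step 11 — Power factor: PF = P/|S| = 0.04107 (leading).

(a) P = 5.593 W  (b) Q = -136 VAR  (c) S = 136.2 VA  (d) PF = 0.04107 (leading)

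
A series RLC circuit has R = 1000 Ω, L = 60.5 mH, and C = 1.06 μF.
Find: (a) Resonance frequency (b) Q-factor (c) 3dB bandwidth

Step 1 — Resonance condition Im(Z)=0 gives ω₀ = 1/√(LC).
Step 2 — ω₀ = 1/√(0.0605·1.06e-06) = 3949 rad/s.
Step 3 — f₀ = ω₀/(2π) = 628.5 Hz.
Step 4 — Series Q: Q = ω₀L/R = 3949·0.0605/1000 = 0.2389.
Step 5 — 3dB bandwidth: Δω = ω₀/Q = 1.653e+04 rad/s; BW = Δω/(2π) = 2631 Hz.

(a) f₀ = 628.5 Hz  (b) Q = 0.2389  (c) BW = 2631 Hz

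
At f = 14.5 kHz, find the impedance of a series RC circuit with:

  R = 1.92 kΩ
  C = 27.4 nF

Step 1 — Angular frequency: ω = 2π·f = 2π·1.45e+04 = 9.111e+04 rad/s.
Step 2 — Component impedances:
  R: Z = R = 1920 Ω
  C: Z = 1/(jωC) = -j/(ω·C) = 0 - j400.6 Ω
Step 3 — Series combination: Z_total = R + C = 1920 - j400.6 Ω = 1961∠-11.8° Ω.

Z = 1920 - j400.6 Ω = 1961∠-11.8° Ω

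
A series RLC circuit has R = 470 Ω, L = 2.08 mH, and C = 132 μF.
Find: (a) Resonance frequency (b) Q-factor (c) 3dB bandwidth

Step 1 — Resonance condition Im(Z)=0 gives ω₀ = 1/√(LC).
Step 2 — ω₀ = 1/√(0.00208·0.000132) = 1908 rad/s.
Step 3 — f₀ = ω₀/(2π) = 303.7 Hz.
Step 4 — Series Q: Q = ω₀L/R = 1908·0.00208/470 = 0.008446.
Step 5 — 3dB bandwidth: Δω = ω₀/Q = 2.26e+05 rad/s; BW = Δω/(2π) = 3.596e+04 Hz.

(a) f₀ = 303.7 Hz  (b) Q = 0.008446  (c) BW = 3.596e+04 Hz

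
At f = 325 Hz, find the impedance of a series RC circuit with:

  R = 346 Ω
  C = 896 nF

Step 1 — Angular frequency: ω = 2π·f = 2π·325 = 2042 rad/s.
Step 2 — Component impedances:
  R: Z = R = 346 Ω
  C: Z = 1/(jωC) = -j/(ω·C) = 0 - j546.5 Ω
Step 3 — Series combination: Z_total = R + C = 346 - j546.5 Ω = 646.9∠-57.7° Ω.

Z = 346 - j546.5 Ω = 646.9∠-57.7° Ω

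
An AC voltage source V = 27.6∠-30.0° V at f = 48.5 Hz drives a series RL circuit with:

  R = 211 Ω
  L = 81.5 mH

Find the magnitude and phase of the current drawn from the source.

Step 1 — Angular frequency: ω = 2π·f = 2π·48.5 = 304.7 rad/s.
Step 2 — Component impedances:
  R: Z = R = 211 Ω
  L: Z = jωL = j·304.7·0.0815 = 0 + j24.84 Ω
Step 3 — Series combination: Z_total = R + L = 211 + j24.84 Ω = 212.5∠6.7° Ω.
Step 4 — Source phasor: V = 27.6∠-30.0° V = 23.9 - j13.8 V.
Step 5 — Ohm's law: I = V / Z_total = (23.9 - j13.8) / (211 + j24.84) = 0.1041 - j0.07766 A.
Step 6 — Convert to polar: |I| = 0.1299 A, ∠I = -36.7°.

I = 0.1299∠-36.7° A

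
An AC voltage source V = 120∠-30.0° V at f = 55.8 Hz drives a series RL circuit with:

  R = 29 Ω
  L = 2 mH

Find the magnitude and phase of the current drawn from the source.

Step 1 — Angular frequency: ω = 2π·f = 2π·55.8 = 350.6 rad/s.
Step 2 — Component impedances:
  R: Z = R = 29 Ω
  L: Z = jωL = j·350.6·0.002 = 0 + j0.7012 Ω
Step 3 — Series combination: Z_total = R + L = 29 + j0.7012 Ω = 29.01∠1.4° Ω.
Step 4 — Source phasor: V = 120∠-30.0° V = 103.9 - j60 V.
Step 5 — Ohm's law: I = V / Z_total = (103.9 - j60) / (29 + j0.7012) = 3.531 - j2.154 A.
Step 6 — Convert to polar: |I| = 4.137 A, ∠I = -31.4°.

I = 4.137∠-31.4° A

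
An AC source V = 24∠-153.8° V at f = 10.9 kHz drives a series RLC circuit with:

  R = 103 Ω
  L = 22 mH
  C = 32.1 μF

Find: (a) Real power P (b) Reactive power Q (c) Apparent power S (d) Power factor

Step 1 — Angular frequency: ω = 2π·f = 2π·1.09e+04 = 6.849e+04 rad/s.
Step 2 — Component impedances:
  R: Z = R = 103 Ω
  L: Z = jωL = j·6.849e+04·0.022 = 0 + j1507 Ω
  C: Z = 1/(jωC) = -j/(ω·C) = 0 - j0.4549 Ω
Step 3 — Series combination: Z_total = R + L + C = 103 + j1506 Ω = 1510∠86.1° Ω.
Step 4 — Source phasor: V = 24∠-153.8° V = -21.53 - j10.6 V.
Step 5 — Current: I = V / Z = -0.007975 + j0.01375 A = 0.0159∠120.1° A.
Step 6 — Complex power: S = V·I* = 0.02603 + j0.3806 VA.
Step 7 — Real power: P = Re(S) = 0.02603 W.
Step 8 — Reactive power: Q = Im(S) = 0.3806 VAR.
Step 9 — Apparent power: |S| = 0.3815 VA.
Step 10 — Power factor: PF = P/|S| = 0.06822 (lagging).

(a) P = 0.02603 W  (b) Q = 0.3806 VAR  (c) S = 0.3815 VA  (d) PF = 0.06822 (lagging)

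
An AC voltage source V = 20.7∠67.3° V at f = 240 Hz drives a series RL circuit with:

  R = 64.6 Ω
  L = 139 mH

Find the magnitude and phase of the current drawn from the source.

Step 1 — Angular frequency: ω = 2π·f = 2π·240 = 1508 rad/s.
Step 2 — Component impedances:
  R: Z = R = 64.6 Ω
  L: Z = jωL = j·1508·0.139 = 0 + j209.6 Ω
Step 3 — Series combination: Z_total = R + L = 64.6 + j209.6 Ω = 219.3∠72.9° Ω.
Step 4 — Source phasor: V = 20.7∠67.3° V = 7.988 + j19.1 V.
Step 5 — Ohm's law: I = V / Z_total = (7.988 + j19.1) / (64.6 + j209.6) = 0.09393 - j0.009162 A.
Step 6 — Convert to polar: |I| = 0.09438 A, ∠I = -5.6°.

I = 0.09438∠-5.6° A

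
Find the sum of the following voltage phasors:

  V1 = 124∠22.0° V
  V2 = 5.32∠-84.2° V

Step 1 — Convert each phasor to rectangular form:
  V1 = 124·(cos(22.0°) + j·sin(22.0°)) = 115 + j46.45 V
  V2 = 5.32·(cos(-84.2°) + j·sin(-84.2°)) = 0.5376 - j5.293 V
Step 2 — Sum components: V_total = 115.5 + j41.16 V.
Step 3 — Convert to polar: |V_total| = 122.6 V, ∠V_total = 19.6°.

V_total = 122.6∠19.6° V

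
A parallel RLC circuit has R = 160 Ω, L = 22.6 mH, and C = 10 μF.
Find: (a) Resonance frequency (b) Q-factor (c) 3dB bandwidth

Step 1 — Resonance: ω₀ = 1/√(LC) = 1/√(0.0226·1e-05) = 2104 rad/s.
Step 2 — f₀ = ω₀/(2π) = 334.8 Hz.
Step 3 — Parallel Q: Q = R/(ω₀L) = 160/(2104·0.0226) = 3.366.
Step 4 — Bandwidth: Δω = ω₀/Q = 625 rad/s; BW = Δω/(2π) = 99.47 Hz.

(a) f₀ = 334.8 Hz  (b) Q = 3.366  (c) BW = 99.47 Hz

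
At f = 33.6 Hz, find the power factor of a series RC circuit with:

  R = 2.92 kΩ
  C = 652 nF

Step 1 — Angular frequency: ω = 2π·f = 2π·33.6 = 211.1 rad/s.
Step 2 — Component impedances:
  R: Z = R = 2920 Ω
  C: Z = 1/(jωC) = -j/(ω·C) = 0 - j7265 Ω
Step 3 — Series combination: Z_total = R + C = 2920 - j7265 Ω = 7830∠-68.1° Ω.
Step 4 — Power factor: PF = cos(φ) = Re(Z)/|Z| = 2920/7830 = 0.3729.
Step 5 — Type: Im(Z) = -7265 ⇒ leading (phase φ = -68.1°).

PF = 0.3729 (leading, φ = -68.1°)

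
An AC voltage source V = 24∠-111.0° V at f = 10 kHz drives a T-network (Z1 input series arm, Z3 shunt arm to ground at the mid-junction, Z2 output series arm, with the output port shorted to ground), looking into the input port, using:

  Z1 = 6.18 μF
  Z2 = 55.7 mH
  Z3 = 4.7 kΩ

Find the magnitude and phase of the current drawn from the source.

Step 1 — Angular frequency: ω = 2π·f = 2π·1e+04 = 6.283e+04 rad/s.
Step 2 — Component impedances:
  Z1: Z = 1/(jωC) = -j/(ω·C) = 0 - j2.575 Ω
  Z2: Z = jωL = j·6.283e+04·0.0557 = 0 + j3500 Ω
  Z3: Z = R = 4700 Ω
Step 3 — With the output port shorted to ground, the output series arm Z2 runs from the junction to ground; the shunt arm Z3 also runs from the junction to ground. They appear in parallel: Z3 || Z2 = 1676 + j2251 Ω.
Step 4 — Series with input arm Z1: Z_in = Z1 + (Z3 || Z2) = 1676 + j2249 Ω = 2805∠53.3° Ω.
Step 5 — Source phasor: V = 24∠-111.0° V = -8.601 - j22.41 V.
Step 6 — Ohm's law: I = V / Z_total = (-8.601 - j22.41) / (1676 + j2249) = -0.008237 - j0.002316 A.
Step 7 — Convert to polar: |I| = 0.008556 A, ∠I = -164.3°.

I = 0.008556∠-164.3° A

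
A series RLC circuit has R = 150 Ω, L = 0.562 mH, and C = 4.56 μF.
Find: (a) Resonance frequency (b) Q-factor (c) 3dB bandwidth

Step 1 — Resonance condition Im(Z)=0 gives ω₀ = 1/√(LC).
Step 2 — ω₀ = 1/√(0.000562·4.56e-06) = 1.975e+04 rad/s.
Step 3 — f₀ = ω₀/(2π) = 3144 Hz.
Step 4 — Series Q: Q = ω₀L/R = 1.975e+04·0.000562/150 = 0.07401.
Step 5 — 3dB bandwidth: Δω = ω₀/Q = 2.669e+05 rad/s; BW = Δω/(2π) = 4.248e+04 Hz.

(a) f₀ = 3144 Hz  (b) Q = 0.07401  (c) BW = 4.248e+04 Hz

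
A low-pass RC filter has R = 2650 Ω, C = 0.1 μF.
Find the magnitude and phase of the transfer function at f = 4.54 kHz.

Step 1 — Angular frequency: ω = 2π·4540 = 2.853e+04 rad/s.
Step 2 — Transfer function: H(jω) = 1/(1 + jωRC).
Step 3 — Denominator: 1 + jωRC = 1 + j·2.853e+04·2650·1e-07 = 1 + j7.559.
Step 4 — H = 0.0172 - j0.13.
Step 5 — Magnitude: |H| = 0.1311 (-17.6 dB); phase: φ = -82.5°.

|H| = 0.1311 (-17.6 dB), φ = -82.5°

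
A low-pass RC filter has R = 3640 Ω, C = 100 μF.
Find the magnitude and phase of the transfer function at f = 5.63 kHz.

Step 1 — Angular frequency: ω = 2π·5630 = 3.537e+04 rad/s.
Step 2 — Transfer function: H(jω) = 1/(1 + jωRC).
Step 3 — Denominator: 1 + jωRC = 1 + j·3.537e+04·3640·0.0001 = 1 + j1.288e+04.
Step 4 — H = 6.031e-09 - j7.766e-05.
Step 5 — Magnitude: |H| = 7.766e-05 (-82.2 dB); phase: φ = -90.0°.

|H| = 7.766e-05 (-82.2 dB), φ = -90.0°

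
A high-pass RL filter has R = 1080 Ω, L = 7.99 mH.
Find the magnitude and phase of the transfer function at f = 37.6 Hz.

Step 1 — Angular frequency: ω = 2π·37.6 = 236.2 rad/s.
Step 2 — Transfer function: H(jω) = jωL/(R + jωL).
Step 3 — Numerator jωL = j·1.888; denominator R + jωL = 1080 + j1.888.
Step 4 — H = 3.055e-06 + j0.001748.
Step 5 — Magnitude: |H| = 0.001748 (-55.2 dB); phase: φ = 89.9°.

|H| = 0.001748 (-55.2 dB), φ = 89.9°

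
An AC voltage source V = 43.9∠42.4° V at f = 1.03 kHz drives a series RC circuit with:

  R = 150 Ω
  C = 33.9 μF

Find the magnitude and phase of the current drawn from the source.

Step 1 — Angular frequency: ω = 2π·f = 2π·1030 = 6472 rad/s.
Step 2 — Component impedances:
  R: Z = R = 150 Ω
  C: Z = 1/(jωC) = -j/(ω·C) = 0 - j4.558 Ω
Step 3 — Series combination: Z_total = R + C = 150 - j4.558 Ω = 150.1∠-1.7° Ω.
Step 4 — Source phasor: V = 43.9∠42.4° V = 32.42 + j29.6 V.
Step 5 — Ohm's law: I = V / Z_total = (32.42 + j29.6) / (150 - j4.558) = 0.2099 + j0.2037 A.
Step 6 — Convert to polar: |I| = 0.2925 A, ∠I = 44.1°.

I = 0.2925∠44.1° A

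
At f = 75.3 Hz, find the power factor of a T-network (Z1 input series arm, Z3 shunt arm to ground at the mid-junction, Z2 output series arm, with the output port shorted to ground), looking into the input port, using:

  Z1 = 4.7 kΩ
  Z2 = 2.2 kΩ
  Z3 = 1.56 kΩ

Step 1 — Angular frequency: ω = 2π·f = 2π·75.3 = 473.1 rad/s.
Step 2 — Component impedances:
  Z1: Z = R = 4700 Ω
  Z2: Z = R = 2200 Ω
  Z3: Z = R = 1560 Ω
Step 3 — With the output port shorted to ground, the output series arm Z2 runs from the junction to ground; the shunt arm Z3 also runs from the junction to ground. They appear in parallel: Z3 || Z2 = 912.8 Ω.
Step 4 — Series with input arm Z1: Z_in = Z1 + (Z3 || Z2) = 5613 Ω = 5613∠0.0° Ω.
Step 5 — Power factor: PF = cos(φ) = Re(Z)/|Z| = 5613/5613 = 1.
Step 6 — Type: Im(Z) = 0 ⇒ unity (phase φ = 0.0°).

PF = 1 (unity, φ = 0.0°)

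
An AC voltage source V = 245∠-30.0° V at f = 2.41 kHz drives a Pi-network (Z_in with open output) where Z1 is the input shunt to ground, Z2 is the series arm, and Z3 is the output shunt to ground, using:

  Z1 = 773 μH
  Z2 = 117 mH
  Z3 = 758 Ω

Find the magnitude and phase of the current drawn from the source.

Step 1 — Angular frequency: ω = 2π·f = 2π·2410 = 1.514e+04 rad/s.
Step 2 — Component impedances:
  Z1: Z = jωL = j·1.514e+04·0.000773 = 0 + j11.71 Ω
  Z2: Z = jωL = j·1.514e+04·0.117 = 0 + j1772 Ω
  Z3: Z = R = 758 Ω
Step 3 — With open output, the series arm Z2 and the output shunt Z3 appear in series to ground: Z2 + Z3 = 758 + j1772 Ω.
Step 4 — Parallel with input shunt Z1: Z_in = Z1 || (Z2 + Z3) = 0.02766 + j11.64 Ω = 11.64∠89.9° Ω.
Step 5 — Source phasor: V = 245∠-30.0° V = 212.2 - j122.5 V.
Step 6 — Ohm's law: I = V / Z_total = (212.2 - j122.5) / (0.02766 + j11.64) = -10.48 - j18.25 A.
Step 7 — Convert to polar: |I| = 21.05 A, ∠I = -119.9°.

I = 21.05∠-119.9° A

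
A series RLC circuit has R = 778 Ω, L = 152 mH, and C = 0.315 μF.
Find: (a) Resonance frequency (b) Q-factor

Step 1 — Resonance condition Im(Z)=0 gives ω₀ = 1/√(LC).
Step 2 — ω₀ = 1/√(0.152·3.15e-07) = 4570 rad/s.
Step 3 — f₀ = ω₀/(2π) = 727.3 Hz.
Step 4 — Series Q: Q = ω₀L/R = 4570·0.152/778 = 0.8929.

(a) f₀ = 727.3 Hz  (b) Q = 0.8929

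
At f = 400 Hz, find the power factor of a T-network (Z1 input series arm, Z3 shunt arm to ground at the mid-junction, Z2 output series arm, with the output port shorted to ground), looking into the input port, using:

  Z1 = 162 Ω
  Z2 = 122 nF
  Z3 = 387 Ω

Step 1 — Angular frequency: ω = 2π·f = 2π·400 = 2513 rad/s.
Step 2 — Component impedances:
  Z1: Z = R = 162 Ω
  Z2: Z = 1/(jωC) = -j/(ω·C) = 0 - j3261 Ω
  Z3: Z = R = 387 Ω
Step 3 — With the output port shorted to ground, the output series arm Z2 runs from the junction to ground; the shunt arm Z3 also runs from the junction to ground. They appear in parallel: Z3 || Z2 = 381.6 - j45.28 Ω.
Step 4 — Series with input arm Z1: Z_in = Z1 + (Z3 || Z2) = 543.6 - j45.28 Ω = 545.5∠-4.8° Ω.
Step 5 — Power factor: PF = cos(φ) = Re(Z)/|Z| = 543.6/545.5 = 0.9965.
Step 6 — Type: Im(Z) = -45.28 ⇒ leading (phase φ = -4.8°).

PF = 0.9965 (leading, φ = -4.8°)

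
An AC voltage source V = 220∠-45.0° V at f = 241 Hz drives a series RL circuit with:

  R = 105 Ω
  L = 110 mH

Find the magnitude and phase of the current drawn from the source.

Step 1 — Angular frequency: ω = 2π·f = 2π·241 = 1514 rad/s.
Step 2 — Component impedances:
  R: Z = R = 105 Ω
  L: Z = jωL = j·1514·0.11 = 0 + j166.6 Ω
Step 3 — Series combination: Z_total = R + L = 105 + j166.6 Ω = 196.9∠57.8° Ω.
Step 4 — Source phasor: V = 220∠-45.0° V = 155.6 - j155.6 V.
Step 5 — Ohm's law: I = V / Z_total = (155.6 - j155.6) / (105 + j166.6) = -0.247 - j1.09 A.
Step 6 — Convert to polar: |I| = 1.117 A, ∠I = -102.8°.

I = 1.117∠-102.8° A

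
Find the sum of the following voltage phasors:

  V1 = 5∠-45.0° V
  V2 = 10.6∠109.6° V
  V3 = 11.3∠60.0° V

Step 1 — Convert each phasor to rectangular form:
  V1 = 5·(cos(-45.0°) + j·sin(-45.0°)) = 3.536 - j3.536 V
  V2 = 10.6·(cos(109.6°) + j·sin(109.6°)) = -3.556 + j9.986 V
  V3 = 11.3·(cos(60.0°) + j·sin(60.0°)) = 5.65 + j9.786 V
Step 2 — Sum components: V_total = 5.63 + j16.24 V.
Step 3 — Convert to polar: |V_total| = 17.18 V, ∠V_total = 70.9°.

V_total = 17.18∠70.9° V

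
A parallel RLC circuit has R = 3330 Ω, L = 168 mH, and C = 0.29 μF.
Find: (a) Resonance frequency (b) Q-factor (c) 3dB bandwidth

Step 1 — Resonance: ω₀ = 1/√(LC) = 1/√(0.168·2.9e-07) = 4531 rad/s.
Step 2 — f₀ = ω₀/(2π) = 721.1 Hz.
Step 3 — Parallel Q: Q = R/(ω₀L) = 3330/(4531·0.168) = 4.375.
Step 4 — Bandwidth: Δω = ω₀/Q = 1036 rad/s; BW = Δω/(2π) = 164.8 Hz.

(a) f₀ = 721.1 Hz  (b) Q = 4.375  (c) BW = 164.8 Hz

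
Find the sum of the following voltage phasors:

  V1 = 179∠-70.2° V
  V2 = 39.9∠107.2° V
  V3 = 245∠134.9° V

Step 1 — Convert each phasor to rectangular form:
  V1 = 179·(cos(-70.2°) + j·sin(-70.2°)) = 60.63 - j168.4 V
  V2 = 39.9·(cos(107.2°) + j·sin(107.2°)) = -11.8 + j38.12 V
  V3 = 245·(cos(134.9°) + j·sin(134.9°)) = -172.9 + j173.5 V
Step 2 — Sum components: V_total = -124.1 + j43.24 V.
Step 3 — Convert to polar: |V_total| = 131.4 V, ∠V_total = 160.8°.

V_total = 131.4∠160.8° V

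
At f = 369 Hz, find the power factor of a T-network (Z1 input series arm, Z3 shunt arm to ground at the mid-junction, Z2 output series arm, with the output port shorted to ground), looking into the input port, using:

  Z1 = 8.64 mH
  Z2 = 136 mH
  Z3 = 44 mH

Step 1 — Angular frequency: ω = 2π·f = 2π·369 = 2318 rad/s.
Step 2 — Component impedances:
  Z1: Z = jωL = j·2318·0.00864 = 0 + j20.03 Ω
  Z2: Z = jωL = j·2318·0.136 = 0 + j315.3 Ω
  Z3: Z = jωL = j·2318·0.044 = 0 + j102 Ω
Step 3 — With the output port shorted to ground, the output series arm Z2 runs from the junction to ground; the shunt arm Z3 also runs from the junction to ground. They appear in parallel: Z3 || Z2 = 0 + j77.08 Ω.
Step 4 — Series with input arm Z1: Z_in = Z1 + (Z3 || Z2) = 0 + j97.11 Ω = 97.11∠90.0° Ω.
Step 5 — Power factor: PF = cos(φ) = Re(Z)/|Z| = 0/97.11 = 0.
Step 6 — Type: Im(Z) = 97.11 ⇒ lagging (phase φ = 90.0°).

PF = 0 (lagging, φ = 90.0°)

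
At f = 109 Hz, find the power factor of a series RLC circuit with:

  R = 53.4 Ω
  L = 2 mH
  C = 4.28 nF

Step 1 — Angular frequency: ω = 2π·f = 2π·109 = 684.9 rad/s.
Step 2 — Component impedances:
  R: Z = R = 53.4 Ω
  L: Z = jωL = j·684.9·0.002 = 0 + j1.37 Ω
  C: Z = 1/(jωC) = -j/(ω·C) = 0 - j3.412e+05 Ω
Step 3 — Series combination: Z_total = R + L + C = 53.4 - j3.412e+05 Ω = 3.412e+05∠-90.0° Ω.
Step 4 — Power factor: PF = cos(φ) = Re(Z)/|Z| = 53.4/3.412e+05 = 0.0001565.
Step 5 — Type: Im(Z) = -3.412e+05 ⇒ leading (phase φ = -90.0°).

PF = 0.0001565 (leading, φ = -90.0°)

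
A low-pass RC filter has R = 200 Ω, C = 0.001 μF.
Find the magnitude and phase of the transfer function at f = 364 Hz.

Step 1 — Angular frequency: ω = 2π·364 = 2287 rad/s.
Step 2 — Transfer function: H(jω) = 1/(1 + jωRC).
Step 3 — Denominator: 1 + jωRC = 1 + j·2287·200·1e-09 = 1 + j0.0004574.
Step 4 — H = 1 - j0.0004574.
Step 5 — Magnitude: |H| = 1 (-0.0 dB); phase: φ = -0.0°.

|H| = 1 (-0.0 dB), φ = -0.0°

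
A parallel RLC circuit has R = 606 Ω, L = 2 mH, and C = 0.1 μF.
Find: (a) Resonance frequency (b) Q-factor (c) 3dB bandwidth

Step 1 — Resonance: ω₀ = 1/√(LC) = 1/√(0.002·1e-07) = 7.071e+04 rad/s.
Step 2 — f₀ = ω₀/(2π) = 1.125e+04 Hz.
Step 3 — Parallel Q: Q = R/(ω₀L) = 606/(7.071e+04·0.002) = 4.285.
Step 4 — Bandwidth: Δω = ω₀/Q = 1.65e+04 rad/s; BW = Δω/(2π) = 2626 Hz.

(a) f₀ = 1.125e+04 Hz  (b) Q = 4.285  (c) BW = 2626 Hz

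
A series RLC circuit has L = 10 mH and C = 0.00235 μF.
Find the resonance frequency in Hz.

Step 1 — Resonance condition Im(Z)=0 gives ω₀ = 1/√(LC).
Step 2 — ω₀ = 1/√(0.01·2.35e-09) = 2.063e+05 rad/s.
Step 3 — f₀ = ω₀/(2π) = 3.283e+04 Hz.

f₀ = 3.283e+04 Hz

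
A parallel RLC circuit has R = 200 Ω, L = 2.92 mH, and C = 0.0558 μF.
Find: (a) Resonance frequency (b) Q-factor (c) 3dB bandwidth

Step 1 — Resonance: ω₀ = 1/√(LC) = 1/√(0.00292·5.58e-08) = 7.834e+04 rad/s.
Step 2 — f₀ = ω₀/(2π) = 1.247e+04 Hz.
Step 3 — Parallel Q: Q = R/(ω₀L) = 200/(7.834e+04·0.00292) = 0.8743.
Step 4 — Bandwidth: Δω = ω₀/Q = 8.961e+04 rad/s; BW = Δω/(2π) = 1.426e+04 Hz.

(a) f₀ = 1.247e+04 Hz  (b) Q = 0.8743  (c) BW = 1.426e+04 Hz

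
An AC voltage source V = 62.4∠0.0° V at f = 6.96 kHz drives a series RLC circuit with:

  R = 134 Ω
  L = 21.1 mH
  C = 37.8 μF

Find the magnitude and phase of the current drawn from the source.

Step 1 — Angular frequency: ω = 2π·f = 2π·6960 = 4.373e+04 rad/s.
Step 2 — Component impedances:
  R: Z = R = 134 Ω
  L: Z = jωL = j·4.373e+04·0.0211 = 0 + j922.7 Ω
  C: Z = 1/(jωC) = -j/(ω·C) = 0 - j0.6049 Ω
Step 3 — Series combination: Z_total = R + L + C = 134 + j922.1 Ω = 931.8∠81.7° Ω.
Step 4 — Source phasor: V = 62.4∠0.0° V = 62.4 V.
Step 5 — Ohm's law: I = V / Z_total = (62.4) / (134 + j922.1) = 0.00963 - j0.06627 A.
Step 6 — Convert to polar: |I| = 0.06697 A, ∠I = -81.7°.

I = 0.06697∠-81.7° A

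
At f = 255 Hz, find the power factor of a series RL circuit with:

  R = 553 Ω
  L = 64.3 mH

Step 1 — Angular frequency: ω = 2π·f = 2π·255 = 1602 rad/s.
Step 2 — Component impedances:
  R: Z = R = 553 Ω
  L: Z = jωL = j·1602·0.0643 = 0 + j103 Ω
Step 3 — Series combination: Z_total = R + L = 553 + j103 Ω = 562.5∠10.6° Ω.
Step 4 — Power factor: PF = cos(φ) = Re(Z)/|Z| = 553/562.5 = 0.9831.
Step 5 — Type: Im(Z) = 103 ⇒ lagging (phase φ = 10.6°).

PF = 0.9831 (lagging, φ = 10.6°)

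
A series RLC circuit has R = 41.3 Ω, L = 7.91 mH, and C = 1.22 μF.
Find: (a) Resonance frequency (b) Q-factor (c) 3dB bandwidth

Step 1 — Resonance condition Im(Z)=0 gives ω₀ = 1/√(LC).
Step 2 — ω₀ = 1/√(0.00791·1.22e-06) = 1.018e+04 rad/s.
Step 3 — f₀ = ω₀/(2π) = 1620 Hz.
Step 4 — Series Q: Q = ω₀L/R = 1.018e+04·0.00791/41.3 = 1.95.
Step 5 — 3dB bandwidth: Δω = ω₀/Q = 5221 rad/s; BW = Δω/(2π) = 831 Hz.

(a) f₀ = 1620 Hz  (b) Q = 1.95  (c) BW = 831 Hz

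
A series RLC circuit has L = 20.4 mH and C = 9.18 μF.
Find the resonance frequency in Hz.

Step 1 — Resonance condition Im(Z)=0 gives ω₀ = 1/√(LC).
Step 2 — ω₀ = 1/√(0.0204·9.18e-06) = 2311 rad/s.
Step 3 — f₀ = ω₀/(2π) = 367.8 Hz.

f₀ = 367.8 Hz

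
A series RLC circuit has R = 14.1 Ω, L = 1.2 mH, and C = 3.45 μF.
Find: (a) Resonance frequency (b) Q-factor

Step 1 — Resonance condition Im(Z)=0 gives ω₀ = 1/√(LC).
Step 2 — ω₀ = 1/√(0.0012·3.45e-06) = 1.554e+04 rad/s.
Step 3 — f₀ = ω₀/(2π) = 2474 Hz.
Step 4 — Series Q: Q = ω₀L/R = 1.554e+04·0.0012/14.1 = 1.323.

(a) f₀ = 2474 Hz  (b) Q = 1.323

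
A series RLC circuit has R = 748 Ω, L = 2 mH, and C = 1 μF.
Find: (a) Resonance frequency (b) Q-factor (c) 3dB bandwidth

Step 1 — Resonance condition Im(Z)=0 gives ω₀ = 1/√(LC).
Step 2 — ω₀ = 1/√(0.002·1e-06) = 2.236e+04 rad/s.
Step 3 — f₀ = ω₀/(2π) = 3559 Hz.
Step 4 — Series Q: Q = ω₀L/R = 2.236e+04·0.002/748 = 0.05979.
Step 5 — 3dB bandwidth: Δω = ω₀/Q = 3.74e+05 rad/s; BW = Δω/(2π) = 5.952e+04 Hz.

(a) f₀ = 3559 Hz  (b) Q = 0.05979  (c) BW = 5.952e+04 Hz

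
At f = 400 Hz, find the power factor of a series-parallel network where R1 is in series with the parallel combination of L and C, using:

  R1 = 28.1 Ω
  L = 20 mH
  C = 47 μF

Step 1 — Angular frequency: ω = 2π·f = 2π·400 = 2513 rad/s.
Step 2 — Component impedances:
  R1: Z = R = 28.1 Ω
  L: Z = jωL = j·2513·0.02 = 0 + j50.27 Ω
  C: Z = 1/(jωC) = -j/(ω·C) = 0 - j8.466 Ω
Step 3 — Parallel branch: L || C = 1/(1/L + 1/C) = 0 - j10.18 Ω.
Step 4 — Series with R1: Z_total = R1 + (L || C) = 28.1 - j10.18 Ω = 29.89∠-19.9° Ω.
Step 5 — Power factor: PF = cos(φ) = Re(Z)/|Z| = 28.1/29.887 = 0.9402.
Step 6 — Type: Im(Z) = -10.18 ⇒ leading (phase φ = -19.9°).

PF = 0.9402 (leading, φ = -19.9°)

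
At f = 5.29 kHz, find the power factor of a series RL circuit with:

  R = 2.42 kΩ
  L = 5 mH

Step 1 — Angular frequency: ω = 2π·f = 2π·5290 = 3.324e+04 rad/s.
Step 2 — Component impedances:
  R: Z = R = 2420 Ω
  L: Z = jωL = j·3.324e+04·0.005 = 0 + j166.2 Ω
Step 3 — Series combination: Z_total = R + L = 2420 + j166.2 Ω = 2426∠3.9° Ω.
Step 4 — Power factor: PF = cos(φ) = Re(Z)/|Z| = 2420/2425.7 = 0.9977.
Step 5 — Type: Im(Z) = 166.2 ⇒ lagging (phase φ = 3.9°).

PF = 0.9977 (lagging, φ = 3.9°)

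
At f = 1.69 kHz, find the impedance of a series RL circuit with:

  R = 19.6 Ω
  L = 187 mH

Step 1 — Angular frequency: ω = 2π·f = 2π·1690 = 1.062e+04 rad/s.
Step 2 — Component impedances:
  R: Z = R = 19.6 Ω
  L: Z = jωL = j·1.062e+04·0.187 = 0 + j1986 Ω
Step 3 — Series combination: Z_total = R + L = 19.6 + j1986 Ω = 1986∠89.4° Ω.

Z = 19.6 + j1986 Ω = 1986∠89.4° Ω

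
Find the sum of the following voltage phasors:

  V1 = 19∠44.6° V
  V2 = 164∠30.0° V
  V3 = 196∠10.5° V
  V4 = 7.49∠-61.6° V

Step 1 — Convert each phasor to rectangular form:
  V1 = 19·(cos(44.6°) + j·sin(44.6°)) = 13.53 + j13.34 V
  V2 = 164·(cos(30.0°) + j·sin(30.0°)) = 142 + j82 V
  V3 = 196·(cos(10.5°) + j·sin(10.5°)) = 192.7 + j35.72 V
  V4 = 7.49·(cos(-61.6°) + j·sin(-61.6°)) = 3.562 - j6.589 V
Step 2 — Sum components: V_total = 351.8 + j124.5 V.
Step 3 — Convert to polar: |V_total| = 373.2 V, ∠V_total = 19.5°.

V_total = 373.2∠19.5° V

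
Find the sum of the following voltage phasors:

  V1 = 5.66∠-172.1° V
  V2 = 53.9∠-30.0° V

Step 1 — Convert each phasor to rectangular form:
  V1 = 5.66·(cos(-172.1°) + j·sin(-172.1°)) = -5.606 - j0.7779 V
  V2 = 53.9·(cos(-30.0°) + j·sin(-30.0°)) = 46.68 - j26.95 V
Step 2 — Sum components: V_total = 41.07 - j27.73 V.
Step 3 — Convert to polar: |V_total| = 49.56 V, ∠V_total = -34.0°.

V_total = 49.56∠-34.0° V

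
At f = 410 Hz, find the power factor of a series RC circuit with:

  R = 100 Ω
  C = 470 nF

Step 1 — Angular frequency: ω = 2π·f = 2π·410 = 2576 rad/s.
Step 2 — Component impedances:
  R: Z = R = 100 Ω
  C: Z = 1/(jωC) = -j/(ω·C) = 0 - j825.9 Ω
Step 3 — Series combination: Z_total = R + C = 100 - j825.9 Ω = 832∠-83.1° Ω.
Step 4 — Power factor: PF = cos(φ) = Re(Z)/|Z| = 100/832 = 0.1202.
Step 5 — Type: Im(Z) = -825.9 ⇒ leading (phase φ = -83.1°).

PF = 0.1202 (leading, φ = -83.1°)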